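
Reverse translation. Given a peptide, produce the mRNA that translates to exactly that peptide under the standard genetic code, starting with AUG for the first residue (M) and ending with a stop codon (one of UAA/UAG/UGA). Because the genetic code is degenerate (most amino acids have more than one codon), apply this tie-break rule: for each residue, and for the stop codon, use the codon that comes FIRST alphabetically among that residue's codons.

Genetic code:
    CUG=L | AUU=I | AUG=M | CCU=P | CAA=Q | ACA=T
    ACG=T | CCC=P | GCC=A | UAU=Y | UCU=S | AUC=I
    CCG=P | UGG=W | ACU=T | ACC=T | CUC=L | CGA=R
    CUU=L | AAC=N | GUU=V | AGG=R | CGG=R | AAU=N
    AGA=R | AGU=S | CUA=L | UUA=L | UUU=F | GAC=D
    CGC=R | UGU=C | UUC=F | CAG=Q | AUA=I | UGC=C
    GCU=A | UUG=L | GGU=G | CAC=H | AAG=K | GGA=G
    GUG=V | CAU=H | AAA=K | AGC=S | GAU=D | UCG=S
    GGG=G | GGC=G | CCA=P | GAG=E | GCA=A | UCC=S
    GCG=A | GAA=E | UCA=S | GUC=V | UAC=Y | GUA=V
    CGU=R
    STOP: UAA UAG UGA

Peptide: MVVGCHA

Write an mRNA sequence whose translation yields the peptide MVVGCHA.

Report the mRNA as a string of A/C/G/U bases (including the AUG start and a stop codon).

residue 1: M -> AUG (start codon)
residue 2: V codons sorted = GUA,GUC,GUG,GUU -> pick first = GUA
residue 3: V codons sorted = GUA,GUC,GUG,GUU -> pick first = GUA
residue 4: G codons sorted = GGA,GGC,GGG,GGU -> pick first = GGA
residue 5: C codons sorted = UGC,UGU -> pick first = UGC
residue 6: H codons sorted = CAC,CAU -> pick first = CAC
residue 7: A codons sorted = GCA,GCC,GCG,GCU -> pick first = GCA
terminator: stop codons sorted = UAA,UAG,UGA -> pick first = UAA

Answer: mRNA: AUGGUAGUAGGAUGCCACGCAUAA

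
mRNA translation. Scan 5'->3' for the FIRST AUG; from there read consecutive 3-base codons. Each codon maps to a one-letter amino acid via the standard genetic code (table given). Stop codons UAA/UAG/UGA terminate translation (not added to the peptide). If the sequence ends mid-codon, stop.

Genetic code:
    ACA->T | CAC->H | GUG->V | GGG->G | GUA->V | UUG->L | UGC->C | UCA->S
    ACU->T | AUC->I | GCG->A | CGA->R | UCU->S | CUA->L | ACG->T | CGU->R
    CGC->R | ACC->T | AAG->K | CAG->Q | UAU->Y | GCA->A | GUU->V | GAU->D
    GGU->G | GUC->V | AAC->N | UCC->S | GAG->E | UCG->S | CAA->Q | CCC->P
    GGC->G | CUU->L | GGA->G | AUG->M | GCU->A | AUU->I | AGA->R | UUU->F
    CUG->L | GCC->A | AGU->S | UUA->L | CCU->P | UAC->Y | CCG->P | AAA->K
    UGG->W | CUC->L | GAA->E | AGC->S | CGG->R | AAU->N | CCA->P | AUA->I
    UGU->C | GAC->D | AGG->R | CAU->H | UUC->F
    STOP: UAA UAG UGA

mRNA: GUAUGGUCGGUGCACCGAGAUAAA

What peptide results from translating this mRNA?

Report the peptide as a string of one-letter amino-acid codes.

Answer: MVGAPR

Derivation:
start AUG at pos 2
pos 2: AUG -> M; peptide=M
pos 5: GUC -> V; peptide=MV
pos 8: GGU -> G; peptide=MVG
pos 11: GCA -> A; peptide=MVGA
pos 14: CCG -> P; peptide=MVGAP
pos 17: AGA -> R; peptide=MVGAPR
pos 20: UAA -> STOP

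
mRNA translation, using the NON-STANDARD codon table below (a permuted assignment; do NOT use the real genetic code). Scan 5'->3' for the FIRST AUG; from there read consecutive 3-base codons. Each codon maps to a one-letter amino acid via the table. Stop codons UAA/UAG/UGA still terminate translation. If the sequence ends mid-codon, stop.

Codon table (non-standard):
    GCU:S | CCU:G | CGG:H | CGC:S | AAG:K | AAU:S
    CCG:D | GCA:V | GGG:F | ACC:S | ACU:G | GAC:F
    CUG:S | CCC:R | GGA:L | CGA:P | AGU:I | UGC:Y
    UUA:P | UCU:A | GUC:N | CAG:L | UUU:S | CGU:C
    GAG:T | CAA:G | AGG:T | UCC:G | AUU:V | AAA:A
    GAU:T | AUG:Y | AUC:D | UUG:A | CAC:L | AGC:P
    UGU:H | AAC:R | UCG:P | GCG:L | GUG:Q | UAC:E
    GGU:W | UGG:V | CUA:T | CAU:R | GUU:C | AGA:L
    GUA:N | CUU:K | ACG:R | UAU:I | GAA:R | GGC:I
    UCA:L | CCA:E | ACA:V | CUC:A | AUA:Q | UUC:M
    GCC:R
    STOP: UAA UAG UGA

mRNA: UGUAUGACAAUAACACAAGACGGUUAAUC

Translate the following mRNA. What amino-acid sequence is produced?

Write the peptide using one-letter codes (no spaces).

Answer: YVQVGFW

Derivation:
start AUG at pos 3
pos 3: AUG -> Y; peptide=Y
pos 6: ACA -> V; peptide=YV
pos 9: AUA -> Q; peptide=YVQ
pos 12: ACA -> V; peptide=YVQV
pos 15: CAA -> G; peptide=YVQVG
pos 18: GAC -> F; peptide=YVQVGF
pos 21: GGU -> W; peptide=YVQVGFW
pos 24: UAA -> STOP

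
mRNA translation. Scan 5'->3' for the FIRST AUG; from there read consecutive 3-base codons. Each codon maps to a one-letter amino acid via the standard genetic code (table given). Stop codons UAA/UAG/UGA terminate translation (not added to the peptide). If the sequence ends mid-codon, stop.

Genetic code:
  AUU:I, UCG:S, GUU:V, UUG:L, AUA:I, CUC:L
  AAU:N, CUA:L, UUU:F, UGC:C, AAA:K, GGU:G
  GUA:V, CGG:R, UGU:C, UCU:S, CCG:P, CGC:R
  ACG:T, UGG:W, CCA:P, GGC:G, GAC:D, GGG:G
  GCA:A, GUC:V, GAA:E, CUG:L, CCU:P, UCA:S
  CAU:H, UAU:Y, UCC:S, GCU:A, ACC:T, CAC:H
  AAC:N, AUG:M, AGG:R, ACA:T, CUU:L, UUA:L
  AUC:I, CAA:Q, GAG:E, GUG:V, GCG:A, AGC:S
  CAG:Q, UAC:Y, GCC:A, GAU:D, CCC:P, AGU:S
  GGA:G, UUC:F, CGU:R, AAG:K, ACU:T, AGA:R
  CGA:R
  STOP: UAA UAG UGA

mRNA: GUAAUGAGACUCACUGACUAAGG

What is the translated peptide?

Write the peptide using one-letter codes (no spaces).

Answer: MRLTD

Derivation:
start AUG at pos 3
pos 3: AUG -> M; peptide=M
pos 6: AGA -> R; peptide=MR
pos 9: CUC -> L; peptide=MRL
pos 12: ACU -> T; peptide=MRLT
pos 15: GAC -> D; peptide=MRLTD
pos 18: UAA -> STOP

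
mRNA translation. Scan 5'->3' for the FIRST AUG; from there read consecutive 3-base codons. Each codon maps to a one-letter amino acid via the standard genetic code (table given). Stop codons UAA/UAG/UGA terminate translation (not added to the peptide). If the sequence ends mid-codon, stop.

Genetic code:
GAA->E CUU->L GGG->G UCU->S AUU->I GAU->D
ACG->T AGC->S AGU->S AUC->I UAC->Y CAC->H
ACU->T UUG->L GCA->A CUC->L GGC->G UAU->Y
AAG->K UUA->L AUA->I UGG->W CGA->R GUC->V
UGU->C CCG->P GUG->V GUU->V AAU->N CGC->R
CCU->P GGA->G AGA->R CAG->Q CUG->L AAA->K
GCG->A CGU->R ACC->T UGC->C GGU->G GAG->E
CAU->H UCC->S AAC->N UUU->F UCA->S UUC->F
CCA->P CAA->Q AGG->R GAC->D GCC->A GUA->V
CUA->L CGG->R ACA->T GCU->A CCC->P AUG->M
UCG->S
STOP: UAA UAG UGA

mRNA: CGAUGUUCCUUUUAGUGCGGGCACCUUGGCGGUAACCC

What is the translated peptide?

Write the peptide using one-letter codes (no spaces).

Answer: MFLLVRAPWR

Derivation:
start AUG at pos 2
pos 2: AUG -> M; peptide=M
pos 5: UUC -> F; peptide=MF
pos 8: CUU -> L; peptide=MFL
pos 11: UUA -> L; peptide=MFLL
pos 14: GUG -> V; peptide=MFLLV
pos 17: CGG -> R; peptide=MFLLVR
pos 20: GCA -> A; peptide=MFLLVRA
pos 23: CCU -> P; peptide=MFLLVRAP
pos 26: UGG -> W; peptide=MFLLVRAPW
pos 29: CGG -> R; peptide=MFLLVRAPWR
pos 32: UAA -> STOP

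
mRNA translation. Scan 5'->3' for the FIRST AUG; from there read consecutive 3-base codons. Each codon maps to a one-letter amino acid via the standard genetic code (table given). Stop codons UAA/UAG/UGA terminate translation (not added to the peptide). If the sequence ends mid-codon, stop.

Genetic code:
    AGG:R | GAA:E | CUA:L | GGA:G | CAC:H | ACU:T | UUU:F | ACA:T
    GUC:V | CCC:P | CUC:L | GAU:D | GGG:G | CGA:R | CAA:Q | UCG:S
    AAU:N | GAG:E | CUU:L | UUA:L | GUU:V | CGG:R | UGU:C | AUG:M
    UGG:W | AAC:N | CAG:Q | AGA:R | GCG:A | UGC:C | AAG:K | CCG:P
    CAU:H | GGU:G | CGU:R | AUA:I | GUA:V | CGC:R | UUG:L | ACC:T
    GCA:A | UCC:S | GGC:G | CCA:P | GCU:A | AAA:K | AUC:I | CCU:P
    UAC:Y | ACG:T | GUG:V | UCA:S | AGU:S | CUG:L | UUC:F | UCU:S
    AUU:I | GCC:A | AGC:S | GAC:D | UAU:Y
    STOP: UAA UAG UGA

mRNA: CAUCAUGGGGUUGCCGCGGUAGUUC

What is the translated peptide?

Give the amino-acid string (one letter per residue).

start AUG at pos 4
pos 4: AUG -> M; peptide=M
pos 7: GGG -> G; peptide=MG
pos 10: UUG -> L; peptide=MGL
pos 13: CCG -> P; peptide=MGLP
pos 16: CGG -> R; peptide=MGLPR
pos 19: UAG -> STOP

Answer: MGLPR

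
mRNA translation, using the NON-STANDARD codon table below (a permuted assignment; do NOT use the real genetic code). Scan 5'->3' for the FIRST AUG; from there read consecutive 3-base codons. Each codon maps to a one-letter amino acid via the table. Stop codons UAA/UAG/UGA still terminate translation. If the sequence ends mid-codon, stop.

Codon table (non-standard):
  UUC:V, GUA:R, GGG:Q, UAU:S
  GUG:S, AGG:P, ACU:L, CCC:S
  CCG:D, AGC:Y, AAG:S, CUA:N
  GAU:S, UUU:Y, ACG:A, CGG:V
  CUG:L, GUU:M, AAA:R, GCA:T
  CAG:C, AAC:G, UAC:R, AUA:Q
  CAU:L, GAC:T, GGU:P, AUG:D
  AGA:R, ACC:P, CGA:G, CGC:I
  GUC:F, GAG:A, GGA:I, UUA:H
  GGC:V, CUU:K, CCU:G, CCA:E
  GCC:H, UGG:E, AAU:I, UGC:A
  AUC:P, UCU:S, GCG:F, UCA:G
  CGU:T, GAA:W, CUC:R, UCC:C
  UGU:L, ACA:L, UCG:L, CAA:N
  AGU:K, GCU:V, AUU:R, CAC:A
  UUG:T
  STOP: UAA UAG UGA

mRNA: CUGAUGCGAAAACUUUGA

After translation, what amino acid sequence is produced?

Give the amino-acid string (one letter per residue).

start AUG at pos 3
pos 3: AUG -> D; peptide=D
pos 6: CGA -> G; peptide=DG
pos 9: AAA -> R; peptide=DGR
pos 12: CUU -> K; peptide=DGRK
pos 15: UGA -> STOP

Answer: DGRK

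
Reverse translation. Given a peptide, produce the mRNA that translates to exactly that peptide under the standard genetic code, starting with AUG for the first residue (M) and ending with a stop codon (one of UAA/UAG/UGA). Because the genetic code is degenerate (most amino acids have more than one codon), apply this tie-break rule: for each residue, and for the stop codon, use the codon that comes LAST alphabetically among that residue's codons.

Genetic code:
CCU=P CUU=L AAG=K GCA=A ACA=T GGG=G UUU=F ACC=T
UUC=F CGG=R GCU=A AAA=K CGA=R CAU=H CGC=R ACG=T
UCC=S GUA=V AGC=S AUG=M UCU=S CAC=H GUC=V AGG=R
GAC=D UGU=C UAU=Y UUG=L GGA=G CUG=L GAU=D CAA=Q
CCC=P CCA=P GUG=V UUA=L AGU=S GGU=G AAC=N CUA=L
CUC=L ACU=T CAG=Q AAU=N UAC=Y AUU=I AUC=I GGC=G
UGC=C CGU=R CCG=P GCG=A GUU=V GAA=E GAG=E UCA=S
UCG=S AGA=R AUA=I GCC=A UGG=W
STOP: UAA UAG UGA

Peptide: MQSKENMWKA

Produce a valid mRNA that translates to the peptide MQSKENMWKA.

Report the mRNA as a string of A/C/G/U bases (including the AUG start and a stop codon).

Answer: mRNA: AUGCAGUCUAAGGAGAAUAUGUGGAAGGCUUGA

Derivation:
residue 1: M -> AUG (start codon)
residue 2: Q codons sorted = CAA,CAG -> pick last = CAG
residue 3: S codons sorted = AGC,AGU,UCA,UCC,UCG,UCU -> pick last = UCU
residue 4: K codons sorted = AAA,AAG -> pick last = AAG
residue 5: E codons sorted = GAA,GAG -> pick last = GAG
residue 6: N codons sorted = AAC,AAU -> pick last = AAU
residue 7: M -> AUG (only codon)
residue 8: W -> UGG (only codon)
residue 9: K codons sorted = AAA,AAG -> pick last = AAG
residue 10: A codons sorted = GCA,GCC,GCG,GCU -> pick last = GCU
terminator: stop codons sorted = UAA,UAG,UGA -> pick last = UGA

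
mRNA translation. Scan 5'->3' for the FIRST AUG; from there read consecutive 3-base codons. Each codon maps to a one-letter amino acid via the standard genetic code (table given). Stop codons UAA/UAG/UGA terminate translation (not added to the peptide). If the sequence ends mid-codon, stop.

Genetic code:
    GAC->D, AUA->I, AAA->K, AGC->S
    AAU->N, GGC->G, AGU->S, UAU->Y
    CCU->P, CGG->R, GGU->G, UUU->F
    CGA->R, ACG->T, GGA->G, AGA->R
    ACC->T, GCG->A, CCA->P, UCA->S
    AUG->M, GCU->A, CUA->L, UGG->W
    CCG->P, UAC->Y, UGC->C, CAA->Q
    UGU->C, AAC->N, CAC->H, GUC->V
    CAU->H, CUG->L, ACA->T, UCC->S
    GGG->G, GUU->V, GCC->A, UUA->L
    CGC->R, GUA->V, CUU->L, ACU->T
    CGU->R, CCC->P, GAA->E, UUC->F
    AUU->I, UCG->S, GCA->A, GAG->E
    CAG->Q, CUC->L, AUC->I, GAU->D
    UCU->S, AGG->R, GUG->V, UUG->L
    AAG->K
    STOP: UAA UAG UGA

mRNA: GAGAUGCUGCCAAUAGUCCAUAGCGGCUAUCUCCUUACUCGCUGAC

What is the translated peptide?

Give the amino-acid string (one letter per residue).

start AUG at pos 3
pos 3: AUG -> M; peptide=M
pos 6: CUG -> L; peptide=ML
pos 9: CCA -> P; peptide=MLP
pos 12: AUA -> I; peptide=MLPI
pos 15: GUC -> V; peptide=MLPIV
pos 18: CAU -> H; peptide=MLPIVH
pos 21: AGC -> S; peptide=MLPIVHS
pos 24: GGC -> G; peptide=MLPIVHSG
pos 27: UAU -> Y; peptide=MLPIVHSGY
pos 30: CUC -> L; peptide=MLPIVHSGYL
pos 33: CUU -> L; peptide=MLPIVHSGYLL
pos 36: ACU -> T; peptide=MLPIVHSGYLLT
pos 39: CGC -> R; peptide=MLPIVHSGYLLTR
pos 42: UGA -> STOP

Answer: MLPIVHSGYLLTR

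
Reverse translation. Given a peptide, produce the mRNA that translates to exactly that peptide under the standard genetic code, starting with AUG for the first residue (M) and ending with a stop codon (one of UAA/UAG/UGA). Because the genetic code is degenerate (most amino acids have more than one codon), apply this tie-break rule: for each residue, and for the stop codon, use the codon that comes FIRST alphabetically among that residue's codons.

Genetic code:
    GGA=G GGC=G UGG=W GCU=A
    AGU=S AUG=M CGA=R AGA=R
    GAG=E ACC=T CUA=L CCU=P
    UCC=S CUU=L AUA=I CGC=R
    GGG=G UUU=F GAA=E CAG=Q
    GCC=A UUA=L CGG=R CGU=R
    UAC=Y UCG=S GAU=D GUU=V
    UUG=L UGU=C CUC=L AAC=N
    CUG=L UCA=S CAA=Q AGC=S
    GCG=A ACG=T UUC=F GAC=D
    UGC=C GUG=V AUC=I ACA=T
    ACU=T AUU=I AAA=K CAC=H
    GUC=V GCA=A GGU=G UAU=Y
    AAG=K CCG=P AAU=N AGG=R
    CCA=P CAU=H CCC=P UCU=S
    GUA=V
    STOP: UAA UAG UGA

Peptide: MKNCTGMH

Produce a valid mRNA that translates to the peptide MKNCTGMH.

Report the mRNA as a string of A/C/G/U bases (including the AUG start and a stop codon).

Answer: mRNA: AUGAAAAACUGCACAGGAAUGCACUAA

Derivation:
residue 1: M -> AUG (start codon)
residue 2: K codons sorted = AAA,AAG -> pick first = AAA
residue 3: N codons sorted = AAC,AAU -> pick first = AAC
residue 4: C codons sorted = UGC,UGU -> pick first = UGC
residue 5: T codons sorted = ACA,ACC,ACG,ACU -> pick first = ACA
residue 6: G codons sorted = GGA,GGC,GGG,GGU -> pick first = GGA
residue 7: M -> AUG (only codon)
residue 8: H codons sorted = CAC,CAU -> pick first = CAC
terminator: stop codons sorted = UAA,UAG,UGA -> pick first = UAA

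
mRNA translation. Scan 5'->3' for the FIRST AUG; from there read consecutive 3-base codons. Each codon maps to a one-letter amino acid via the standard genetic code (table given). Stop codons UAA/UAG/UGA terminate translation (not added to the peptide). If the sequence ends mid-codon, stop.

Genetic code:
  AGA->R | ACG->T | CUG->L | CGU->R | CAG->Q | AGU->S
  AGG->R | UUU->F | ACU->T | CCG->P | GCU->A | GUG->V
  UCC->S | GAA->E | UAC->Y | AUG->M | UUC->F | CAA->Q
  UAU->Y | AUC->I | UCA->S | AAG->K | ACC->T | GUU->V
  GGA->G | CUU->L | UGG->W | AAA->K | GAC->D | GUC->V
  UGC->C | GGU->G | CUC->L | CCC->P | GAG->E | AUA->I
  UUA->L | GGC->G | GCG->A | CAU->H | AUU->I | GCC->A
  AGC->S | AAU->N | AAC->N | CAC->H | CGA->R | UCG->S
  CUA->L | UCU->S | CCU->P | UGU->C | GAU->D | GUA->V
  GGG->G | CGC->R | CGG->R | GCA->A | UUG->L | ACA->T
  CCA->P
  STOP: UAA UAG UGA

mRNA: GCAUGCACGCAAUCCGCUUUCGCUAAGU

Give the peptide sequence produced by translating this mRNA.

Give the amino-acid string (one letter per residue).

Answer: MHAIRFR

Derivation:
start AUG at pos 2
pos 2: AUG -> M; peptide=M
pos 5: CAC -> H; peptide=MH
pos 8: GCA -> A; peptide=MHA
pos 11: AUC -> I; peptide=MHAI
pos 14: CGC -> R; peptide=MHAIR
pos 17: UUU -> F; peptide=MHAIRF
pos 20: CGC -> R; peptide=MHAIRFR
pos 23: UAA -> STOP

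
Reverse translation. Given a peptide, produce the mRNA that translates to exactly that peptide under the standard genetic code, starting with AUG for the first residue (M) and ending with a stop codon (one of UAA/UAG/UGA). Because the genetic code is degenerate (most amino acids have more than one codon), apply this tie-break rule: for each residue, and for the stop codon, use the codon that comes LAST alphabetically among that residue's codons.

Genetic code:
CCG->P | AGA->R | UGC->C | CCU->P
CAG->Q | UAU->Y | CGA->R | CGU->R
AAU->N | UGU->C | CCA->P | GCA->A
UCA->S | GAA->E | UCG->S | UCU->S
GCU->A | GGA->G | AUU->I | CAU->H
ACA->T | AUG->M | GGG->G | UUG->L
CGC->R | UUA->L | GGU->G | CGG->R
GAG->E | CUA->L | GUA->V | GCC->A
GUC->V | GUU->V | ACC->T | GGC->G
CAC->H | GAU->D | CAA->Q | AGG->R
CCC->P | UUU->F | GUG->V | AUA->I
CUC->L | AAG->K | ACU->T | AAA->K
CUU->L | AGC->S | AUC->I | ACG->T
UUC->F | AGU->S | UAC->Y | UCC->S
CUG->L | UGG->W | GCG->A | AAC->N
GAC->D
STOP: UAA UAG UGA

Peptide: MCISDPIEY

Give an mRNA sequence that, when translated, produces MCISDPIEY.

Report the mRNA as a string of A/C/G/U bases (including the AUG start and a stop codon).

residue 1: M -> AUG (start codon)
residue 2: C codons sorted = UGC,UGU -> pick last = UGU
residue 3: I codons sorted = AUA,AUC,AUU -> pick last = AUU
residue 4: S codons sorted = AGC,AGU,UCA,UCC,UCG,UCU -> pick last = UCU
residue 5: D codons sorted = GAC,GAU -> pick last = GAU
residue 6: P codons sorted = CCA,CCC,CCG,CCU -> pick last = CCU
residue 7: I codons sorted = AUA,AUC,AUU -> pick last = AUU
residue 8: E codons sorted = GAA,GAG -> pick last = GAG
residue 9: Y codons sorted = UAC,UAU -> pick last = UAU
terminator: stop codons sorted = UAA,UAG,UGA -> pick last = UGA

Answer: mRNA: AUGUGUAUUUCUGAUCCUAUUGAGUAUUGA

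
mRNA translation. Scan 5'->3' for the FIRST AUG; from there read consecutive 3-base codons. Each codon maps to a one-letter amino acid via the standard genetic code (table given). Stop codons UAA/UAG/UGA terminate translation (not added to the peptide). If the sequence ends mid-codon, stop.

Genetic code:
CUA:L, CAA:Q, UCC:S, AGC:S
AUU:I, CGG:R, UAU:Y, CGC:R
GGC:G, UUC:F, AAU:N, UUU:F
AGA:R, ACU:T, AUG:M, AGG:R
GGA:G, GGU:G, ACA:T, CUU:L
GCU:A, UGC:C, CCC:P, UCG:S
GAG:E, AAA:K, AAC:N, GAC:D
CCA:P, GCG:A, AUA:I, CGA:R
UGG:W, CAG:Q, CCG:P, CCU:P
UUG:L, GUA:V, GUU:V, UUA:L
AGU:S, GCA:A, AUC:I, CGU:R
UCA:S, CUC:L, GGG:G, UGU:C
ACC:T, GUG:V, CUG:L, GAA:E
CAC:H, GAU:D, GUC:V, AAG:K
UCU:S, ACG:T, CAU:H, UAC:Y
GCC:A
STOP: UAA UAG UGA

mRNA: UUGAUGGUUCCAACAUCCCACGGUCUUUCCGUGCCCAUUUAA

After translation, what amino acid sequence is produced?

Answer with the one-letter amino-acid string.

start AUG at pos 3
pos 3: AUG -> M; peptide=M
pos 6: GUU -> V; peptide=MV
pos 9: CCA -> P; peptide=MVP
pos 12: ACA -> T; peptide=MVPT
pos 15: UCC -> S; peptide=MVPTS
pos 18: CAC -> H; peptide=MVPTSH
pos 21: GGU -> G; peptide=MVPTSHG
pos 24: CUU -> L; peptide=MVPTSHGL
pos 27: UCC -> S; peptide=MVPTSHGLS
pos 30: GUG -> V; peptide=MVPTSHGLSV
pos 33: CCC -> P; peptide=MVPTSHGLSVP
pos 36: AUU -> I; peptide=MVPTSHGLSVPI
pos 39: UAA -> STOP

Answer: MVPTSHGLSVPI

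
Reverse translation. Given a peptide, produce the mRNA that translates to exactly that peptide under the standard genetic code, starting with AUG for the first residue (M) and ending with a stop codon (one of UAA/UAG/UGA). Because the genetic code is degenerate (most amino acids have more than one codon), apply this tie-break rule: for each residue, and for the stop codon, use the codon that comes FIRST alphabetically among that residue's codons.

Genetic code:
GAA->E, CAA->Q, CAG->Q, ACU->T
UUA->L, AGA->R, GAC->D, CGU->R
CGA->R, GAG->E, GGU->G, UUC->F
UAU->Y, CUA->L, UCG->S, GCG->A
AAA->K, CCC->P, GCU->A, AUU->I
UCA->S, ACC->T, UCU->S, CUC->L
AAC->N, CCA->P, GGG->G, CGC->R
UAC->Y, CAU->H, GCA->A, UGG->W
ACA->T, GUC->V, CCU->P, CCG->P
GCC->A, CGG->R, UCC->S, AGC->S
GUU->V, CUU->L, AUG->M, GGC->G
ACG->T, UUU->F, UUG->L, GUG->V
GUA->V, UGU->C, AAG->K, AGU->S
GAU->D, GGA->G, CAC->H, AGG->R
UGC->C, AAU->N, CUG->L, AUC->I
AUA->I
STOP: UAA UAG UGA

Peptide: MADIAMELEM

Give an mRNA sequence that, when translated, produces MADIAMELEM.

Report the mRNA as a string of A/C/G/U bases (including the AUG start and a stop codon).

Answer: mRNA: AUGGCAGACAUAGCAAUGGAACUAGAAAUGUAA

Derivation:
residue 1: M -> AUG (start codon)
residue 2: A codons sorted = GCA,GCC,GCG,GCU -> pick first = GCA
residue 3: D codons sorted = GAC,GAU -> pick first = GAC
residue 4: I codons sorted = AUA,AUC,AUU -> pick first = AUA
residue 5: A codons sorted = GCA,GCC,GCG,GCU -> pick first = GCA
residue 6: M -> AUG (only codon)
residue 7: E codons sorted = GAA,GAG -> pick first = GAA
residue 8: L codons sorted = CUA,CUC,CUG,CUU,UUA,UUG -> pick first = CUA
residue 9: E codons sorted = GAA,GAG -> pick first = GAA
residue 10: M -> AUG (only codon)
terminator: stop codons sorted = UAA,UAG,UGA -> pick first = UAA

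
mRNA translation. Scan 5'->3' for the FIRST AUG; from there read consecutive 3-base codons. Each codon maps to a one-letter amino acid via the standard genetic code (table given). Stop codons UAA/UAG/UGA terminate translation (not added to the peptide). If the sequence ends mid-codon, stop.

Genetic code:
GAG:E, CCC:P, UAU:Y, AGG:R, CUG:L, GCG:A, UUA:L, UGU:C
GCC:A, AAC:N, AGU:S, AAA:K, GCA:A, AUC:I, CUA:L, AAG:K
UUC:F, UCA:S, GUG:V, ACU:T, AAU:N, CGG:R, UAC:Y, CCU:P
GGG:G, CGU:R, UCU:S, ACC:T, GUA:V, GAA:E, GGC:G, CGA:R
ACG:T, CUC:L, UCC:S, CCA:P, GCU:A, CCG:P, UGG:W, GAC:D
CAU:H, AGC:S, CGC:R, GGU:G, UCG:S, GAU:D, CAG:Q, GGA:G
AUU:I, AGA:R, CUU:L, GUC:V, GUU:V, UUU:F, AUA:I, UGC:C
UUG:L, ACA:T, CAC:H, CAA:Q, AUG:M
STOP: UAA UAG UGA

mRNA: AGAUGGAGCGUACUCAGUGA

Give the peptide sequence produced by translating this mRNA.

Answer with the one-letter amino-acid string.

Answer: MERTQ

Derivation:
start AUG at pos 2
pos 2: AUG -> M; peptide=M
pos 5: GAG -> E; peptide=ME
pos 8: CGU -> R; peptide=MER
pos 11: ACU -> T; peptide=MERT
pos 14: CAG -> Q; peptide=MERTQ
pos 17: UGA -> STOP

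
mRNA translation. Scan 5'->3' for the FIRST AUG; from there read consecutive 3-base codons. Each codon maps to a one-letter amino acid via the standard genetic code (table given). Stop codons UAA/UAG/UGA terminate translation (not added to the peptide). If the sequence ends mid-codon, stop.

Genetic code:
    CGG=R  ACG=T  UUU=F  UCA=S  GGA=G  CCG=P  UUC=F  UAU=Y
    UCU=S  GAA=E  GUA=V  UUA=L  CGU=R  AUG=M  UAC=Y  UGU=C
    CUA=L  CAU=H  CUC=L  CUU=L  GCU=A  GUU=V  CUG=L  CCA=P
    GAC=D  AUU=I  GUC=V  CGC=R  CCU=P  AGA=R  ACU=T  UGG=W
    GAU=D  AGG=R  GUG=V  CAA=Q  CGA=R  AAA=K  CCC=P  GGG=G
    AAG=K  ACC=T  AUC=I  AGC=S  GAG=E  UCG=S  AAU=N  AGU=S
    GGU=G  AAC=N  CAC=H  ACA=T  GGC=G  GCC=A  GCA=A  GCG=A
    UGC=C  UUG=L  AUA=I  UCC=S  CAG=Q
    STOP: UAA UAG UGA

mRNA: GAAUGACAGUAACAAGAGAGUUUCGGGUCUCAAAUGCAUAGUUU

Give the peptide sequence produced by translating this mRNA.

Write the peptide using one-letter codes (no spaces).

start AUG at pos 2
pos 2: AUG -> M; peptide=M
pos 5: ACA -> T; peptide=MT
pos 8: GUA -> V; peptide=MTV
pos 11: ACA -> T; peptide=MTVT
pos 14: AGA -> R; peptide=MTVTR
pos 17: GAG -> E; peptide=MTVTRE
pos 20: UUU -> F; peptide=MTVTREF
pos 23: CGG -> R; peptide=MTVTREFR
pos 26: GUC -> V; peptide=MTVTREFRV
pos 29: UCA -> S; peptide=MTVTREFRVS
pos 32: AAU -> N; peptide=MTVTREFRVSN
pos 35: GCA -> A; peptide=MTVTREFRVSNA
pos 38: UAG -> STOP

Answer: MTVTREFRVSNA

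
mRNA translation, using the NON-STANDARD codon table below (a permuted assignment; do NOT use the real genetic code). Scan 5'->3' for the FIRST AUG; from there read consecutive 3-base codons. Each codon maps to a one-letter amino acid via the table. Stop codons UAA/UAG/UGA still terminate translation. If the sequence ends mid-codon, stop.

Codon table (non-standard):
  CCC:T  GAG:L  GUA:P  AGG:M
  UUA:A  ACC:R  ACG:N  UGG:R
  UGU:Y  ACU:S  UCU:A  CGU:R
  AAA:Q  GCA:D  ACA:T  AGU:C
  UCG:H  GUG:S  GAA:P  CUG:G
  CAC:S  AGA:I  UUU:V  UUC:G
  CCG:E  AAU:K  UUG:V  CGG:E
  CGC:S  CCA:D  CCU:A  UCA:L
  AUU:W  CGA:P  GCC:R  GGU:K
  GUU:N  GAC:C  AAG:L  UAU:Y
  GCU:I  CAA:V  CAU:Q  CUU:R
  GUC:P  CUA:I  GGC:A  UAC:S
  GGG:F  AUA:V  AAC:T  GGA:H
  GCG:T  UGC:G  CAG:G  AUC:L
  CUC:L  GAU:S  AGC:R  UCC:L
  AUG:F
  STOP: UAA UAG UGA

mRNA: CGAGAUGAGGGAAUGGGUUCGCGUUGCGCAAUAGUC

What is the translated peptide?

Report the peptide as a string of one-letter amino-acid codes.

Answer: FMPRNSNTV

Derivation:
start AUG at pos 4
pos 4: AUG -> F; peptide=F
pos 7: AGG -> M; peptide=FM
pos 10: GAA -> P; peptide=FMP
pos 13: UGG -> R; peptide=FMPR
pos 16: GUU -> N; peptide=FMPRN
pos 19: CGC -> S; peptide=FMPRNS
pos 22: GUU -> N; peptide=FMPRNSN
pos 25: GCG -> T; peptide=FMPRNSNT
pos 28: CAA -> V; peptide=FMPRNSNTV
pos 31: UAG -> STOP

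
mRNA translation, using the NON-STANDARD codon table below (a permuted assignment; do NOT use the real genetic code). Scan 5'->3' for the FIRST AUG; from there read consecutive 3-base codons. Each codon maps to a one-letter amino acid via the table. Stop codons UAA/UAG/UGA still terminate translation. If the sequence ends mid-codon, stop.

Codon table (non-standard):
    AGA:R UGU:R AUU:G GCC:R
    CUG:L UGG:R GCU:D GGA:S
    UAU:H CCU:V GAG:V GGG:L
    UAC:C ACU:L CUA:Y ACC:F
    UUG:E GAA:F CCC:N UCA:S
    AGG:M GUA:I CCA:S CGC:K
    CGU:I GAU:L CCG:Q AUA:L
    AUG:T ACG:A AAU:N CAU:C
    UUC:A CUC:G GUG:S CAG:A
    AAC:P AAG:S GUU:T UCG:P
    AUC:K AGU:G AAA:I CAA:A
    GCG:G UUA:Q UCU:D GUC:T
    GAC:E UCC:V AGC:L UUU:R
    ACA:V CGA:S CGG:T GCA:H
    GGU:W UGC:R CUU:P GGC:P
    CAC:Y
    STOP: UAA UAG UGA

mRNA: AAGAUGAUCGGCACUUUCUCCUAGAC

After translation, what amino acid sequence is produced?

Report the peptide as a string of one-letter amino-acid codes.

start AUG at pos 3
pos 3: AUG -> T; peptide=T
pos 6: AUC -> K; peptide=TK
pos 9: GGC -> P; peptide=TKP
pos 12: ACU -> L; peptide=TKPL
pos 15: UUC -> A; peptide=TKPLA
pos 18: UCC -> V; peptide=TKPLAV
pos 21: UAG -> STOP

Answer: TKPLAV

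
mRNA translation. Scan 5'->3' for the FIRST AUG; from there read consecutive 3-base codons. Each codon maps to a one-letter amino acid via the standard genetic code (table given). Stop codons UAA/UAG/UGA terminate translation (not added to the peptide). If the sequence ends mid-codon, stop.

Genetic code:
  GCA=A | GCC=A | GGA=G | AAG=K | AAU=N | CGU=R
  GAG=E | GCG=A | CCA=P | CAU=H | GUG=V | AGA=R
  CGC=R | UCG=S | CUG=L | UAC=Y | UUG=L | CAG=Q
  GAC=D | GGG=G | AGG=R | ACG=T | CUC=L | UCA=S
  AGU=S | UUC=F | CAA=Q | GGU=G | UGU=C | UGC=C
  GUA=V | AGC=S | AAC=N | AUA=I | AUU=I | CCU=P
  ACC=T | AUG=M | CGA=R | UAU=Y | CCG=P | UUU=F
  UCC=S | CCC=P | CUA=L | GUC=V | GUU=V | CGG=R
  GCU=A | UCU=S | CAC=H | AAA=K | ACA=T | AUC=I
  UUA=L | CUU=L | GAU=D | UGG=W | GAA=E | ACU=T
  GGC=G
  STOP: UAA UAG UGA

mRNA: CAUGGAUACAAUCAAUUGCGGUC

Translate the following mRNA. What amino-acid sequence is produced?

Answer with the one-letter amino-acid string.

start AUG at pos 1
pos 1: AUG -> M; peptide=M
pos 4: GAU -> D; peptide=MD
pos 7: ACA -> T; peptide=MDT
pos 10: AUC -> I; peptide=MDTI
pos 13: AAU -> N; peptide=MDTIN
pos 16: UGC -> C; peptide=MDTINC
pos 19: GGU -> G; peptide=MDTINCG
pos 22: only 1 nt remain (<3), stop (end of mRNA)

Answer: MDTINCG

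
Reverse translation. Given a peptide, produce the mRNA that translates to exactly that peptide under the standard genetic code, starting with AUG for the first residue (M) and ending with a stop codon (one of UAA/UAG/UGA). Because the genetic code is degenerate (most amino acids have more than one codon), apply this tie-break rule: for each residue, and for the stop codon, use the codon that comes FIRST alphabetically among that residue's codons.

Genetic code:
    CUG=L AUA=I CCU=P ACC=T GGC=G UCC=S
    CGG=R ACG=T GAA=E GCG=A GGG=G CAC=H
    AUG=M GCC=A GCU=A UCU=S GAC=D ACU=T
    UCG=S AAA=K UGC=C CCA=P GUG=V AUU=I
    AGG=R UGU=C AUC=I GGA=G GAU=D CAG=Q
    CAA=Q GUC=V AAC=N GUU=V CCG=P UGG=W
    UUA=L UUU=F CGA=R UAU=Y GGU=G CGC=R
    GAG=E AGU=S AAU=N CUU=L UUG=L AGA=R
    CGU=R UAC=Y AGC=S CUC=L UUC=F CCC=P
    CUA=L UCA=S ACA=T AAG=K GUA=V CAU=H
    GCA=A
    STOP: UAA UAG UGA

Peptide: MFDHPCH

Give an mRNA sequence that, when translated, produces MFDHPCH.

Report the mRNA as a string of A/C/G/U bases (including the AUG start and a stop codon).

residue 1: M -> AUG (start codon)
residue 2: F codons sorted = UUC,UUU -> pick first = UUC
residue 3: D codons sorted = GAC,GAU -> pick first = GAC
residue 4: H codons sorted = CAC,CAU -> pick first = CAC
residue 5: P codons sorted = CCA,CCC,CCG,CCU -> pick first = CCA
residue 6: C codons sorted = UGC,UGU -> pick first = UGC
residue 7: H codons sorted = CAC,CAU -> pick first = CAC
terminator: stop codons sorted = UAA,UAG,UGA -> pick first = UAA

Answer: mRNA: AUGUUCGACCACCCAUGCCACUAA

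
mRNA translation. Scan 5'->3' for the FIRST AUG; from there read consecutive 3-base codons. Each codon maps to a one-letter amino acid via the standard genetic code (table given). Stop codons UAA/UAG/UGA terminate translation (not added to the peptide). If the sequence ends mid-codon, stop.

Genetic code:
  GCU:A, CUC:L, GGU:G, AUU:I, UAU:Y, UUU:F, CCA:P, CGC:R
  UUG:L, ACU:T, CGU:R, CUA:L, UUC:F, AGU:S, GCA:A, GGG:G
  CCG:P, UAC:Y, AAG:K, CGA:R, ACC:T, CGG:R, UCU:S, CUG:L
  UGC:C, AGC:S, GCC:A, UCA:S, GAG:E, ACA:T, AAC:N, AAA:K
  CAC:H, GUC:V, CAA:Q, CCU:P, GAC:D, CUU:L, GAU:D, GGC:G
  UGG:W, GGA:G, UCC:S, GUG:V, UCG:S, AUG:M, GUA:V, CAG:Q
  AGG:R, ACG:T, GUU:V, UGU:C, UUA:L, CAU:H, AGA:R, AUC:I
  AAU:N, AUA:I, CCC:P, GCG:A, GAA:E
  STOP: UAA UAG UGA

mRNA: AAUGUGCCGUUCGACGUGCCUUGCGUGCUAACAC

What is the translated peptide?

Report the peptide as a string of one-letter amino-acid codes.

start AUG at pos 1
pos 1: AUG -> M; peptide=M
pos 4: UGC -> C; peptide=MC
pos 7: CGU -> R; peptide=MCR
pos 10: UCG -> S; peptide=MCRS
pos 13: ACG -> T; peptide=MCRST
pos 16: UGC -> C; peptide=MCRSTC
pos 19: CUU -> L; peptide=MCRSTCL
pos 22: GCG -> A; peptide=MCRSTCLA
pos 25: UGC -> C; peptide=MCRSTCLAC
pos 28: UAA -> STOP

Answer: MCRSTCLAC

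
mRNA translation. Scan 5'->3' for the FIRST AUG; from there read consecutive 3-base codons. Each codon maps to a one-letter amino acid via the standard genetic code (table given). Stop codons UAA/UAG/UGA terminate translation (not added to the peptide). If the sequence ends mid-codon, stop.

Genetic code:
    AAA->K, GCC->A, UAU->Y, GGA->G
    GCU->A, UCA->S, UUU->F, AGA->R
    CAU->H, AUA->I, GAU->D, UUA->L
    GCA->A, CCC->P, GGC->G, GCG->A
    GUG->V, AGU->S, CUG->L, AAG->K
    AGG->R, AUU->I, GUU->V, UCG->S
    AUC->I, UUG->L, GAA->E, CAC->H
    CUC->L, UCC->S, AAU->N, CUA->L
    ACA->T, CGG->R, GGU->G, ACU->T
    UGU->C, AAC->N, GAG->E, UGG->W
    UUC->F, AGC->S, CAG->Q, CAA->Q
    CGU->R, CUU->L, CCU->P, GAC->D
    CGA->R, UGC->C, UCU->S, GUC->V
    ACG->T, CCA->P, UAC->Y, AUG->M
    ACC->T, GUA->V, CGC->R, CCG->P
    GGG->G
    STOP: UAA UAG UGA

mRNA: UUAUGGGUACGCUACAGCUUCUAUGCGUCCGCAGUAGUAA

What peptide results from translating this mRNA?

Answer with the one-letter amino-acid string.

start AUG at pos 2
pos 2: AUG -> M; peptide=M
pos 5: GGU -> G; peptide=MG
pos 8: ACG -> T; peptide=MGT
pos 11: CUA -> L; peptide=MGTL
pos 14: CAG -> Q; peptide=MGTLQ
pos 17: CUU -> L; peptide=MGTLQL
pos 20: CUA -> L; peptide=MGTLQLL
pos 23: UGC -> C; peptide=MGTLQLLC
pos 26: GUC -> V; peptide=MGTLQLLCV
pos 29: CGC -> R; peptide=MGTLQLLCVR
pos 32: AGU -> S; peptide=MGTLQLLCVRS
pos 35: AGU -> S; peptide=MGTLQLLCVRSS
pos 38: only 2 nt remain (<3), stop (end of mRNA)

Answer: MGTLQLLCVRSS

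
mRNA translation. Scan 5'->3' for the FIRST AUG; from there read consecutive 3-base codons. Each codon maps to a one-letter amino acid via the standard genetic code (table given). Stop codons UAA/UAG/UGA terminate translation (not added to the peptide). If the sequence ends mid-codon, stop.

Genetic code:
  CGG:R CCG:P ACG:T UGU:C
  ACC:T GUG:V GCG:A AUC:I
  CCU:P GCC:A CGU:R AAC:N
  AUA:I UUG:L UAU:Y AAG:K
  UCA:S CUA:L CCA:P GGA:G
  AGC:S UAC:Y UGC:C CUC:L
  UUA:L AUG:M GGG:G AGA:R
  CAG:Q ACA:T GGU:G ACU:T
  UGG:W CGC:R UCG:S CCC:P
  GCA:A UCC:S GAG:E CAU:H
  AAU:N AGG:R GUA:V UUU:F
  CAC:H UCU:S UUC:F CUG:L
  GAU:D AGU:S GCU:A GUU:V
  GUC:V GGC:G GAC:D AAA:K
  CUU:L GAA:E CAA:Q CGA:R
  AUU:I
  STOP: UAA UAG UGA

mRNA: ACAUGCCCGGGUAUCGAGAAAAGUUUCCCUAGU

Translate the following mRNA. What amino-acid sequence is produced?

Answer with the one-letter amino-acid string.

Answer: MPGYREKFP

Derivation:
start AUG at pos 2
pos 2: AUG -> M; peptide=M
pos 5: CCC -> P; peptide=MP
pos 8: GGG -> G; peptide=MPG
pos 11: UAU -> Y; peptide=MPGY
pos 14: CGA -> R; peptide=MPGYR
pos 17: GAA -> E; peptide=MPGYRE
pos 20: AAG -> K; peptide=MPGYREK
pos 23: UUU -> F; peptide=MPGYREKF
pos 26: CCC -> P; peptide=MPGYREKFP
pos 29: UAG -> STOP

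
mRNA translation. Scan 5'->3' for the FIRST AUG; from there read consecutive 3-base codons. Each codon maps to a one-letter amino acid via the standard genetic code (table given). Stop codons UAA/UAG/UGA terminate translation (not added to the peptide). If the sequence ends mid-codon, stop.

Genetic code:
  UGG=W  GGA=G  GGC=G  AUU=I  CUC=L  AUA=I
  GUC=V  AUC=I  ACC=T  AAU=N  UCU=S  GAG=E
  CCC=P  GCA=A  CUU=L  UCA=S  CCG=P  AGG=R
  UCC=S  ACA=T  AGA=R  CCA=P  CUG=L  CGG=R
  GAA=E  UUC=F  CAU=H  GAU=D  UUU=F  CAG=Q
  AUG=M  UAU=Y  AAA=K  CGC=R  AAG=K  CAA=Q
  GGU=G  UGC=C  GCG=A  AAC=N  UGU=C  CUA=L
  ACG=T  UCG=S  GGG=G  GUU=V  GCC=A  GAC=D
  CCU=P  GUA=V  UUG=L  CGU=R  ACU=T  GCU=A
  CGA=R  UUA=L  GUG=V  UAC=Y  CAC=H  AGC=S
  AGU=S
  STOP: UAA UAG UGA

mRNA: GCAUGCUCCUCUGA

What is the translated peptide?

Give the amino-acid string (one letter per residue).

Answer: MLL

Derivation:
start AUG at pos 2
pos 2: AUG -> M; peptide=M
pos 5: CUC -> L; peptide=ML
pos 8: CUC -> L; peptide=MLL
pos 11: UGA -> STOP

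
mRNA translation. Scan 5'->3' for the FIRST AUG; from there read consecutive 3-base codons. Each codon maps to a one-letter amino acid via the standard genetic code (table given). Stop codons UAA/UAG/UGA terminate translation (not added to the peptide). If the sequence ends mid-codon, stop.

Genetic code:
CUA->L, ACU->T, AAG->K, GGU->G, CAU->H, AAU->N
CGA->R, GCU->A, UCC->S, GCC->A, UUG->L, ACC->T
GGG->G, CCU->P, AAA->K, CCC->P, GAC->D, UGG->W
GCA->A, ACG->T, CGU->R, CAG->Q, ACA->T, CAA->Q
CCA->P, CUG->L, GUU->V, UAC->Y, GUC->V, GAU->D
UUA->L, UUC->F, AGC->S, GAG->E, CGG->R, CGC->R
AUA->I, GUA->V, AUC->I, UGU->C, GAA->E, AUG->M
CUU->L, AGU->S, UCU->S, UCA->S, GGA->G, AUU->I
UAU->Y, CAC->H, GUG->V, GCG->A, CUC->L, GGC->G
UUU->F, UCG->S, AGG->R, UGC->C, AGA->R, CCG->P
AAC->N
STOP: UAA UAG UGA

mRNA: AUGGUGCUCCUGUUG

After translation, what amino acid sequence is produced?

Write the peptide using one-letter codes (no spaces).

start AUG at pos 0
pos 0: AUG -> M; peptide=M
pos 3: GUG -> V; peptide=MV
pos 6: CUC -> L; peptide=MVL
pos 9: CUG -> L; peptide=MVLL
pos 12: UUG -> L; peptide=MVLLL
pos 15: only 0 nt remain (<3), stop (end of mRNA)

Answer: MVLLL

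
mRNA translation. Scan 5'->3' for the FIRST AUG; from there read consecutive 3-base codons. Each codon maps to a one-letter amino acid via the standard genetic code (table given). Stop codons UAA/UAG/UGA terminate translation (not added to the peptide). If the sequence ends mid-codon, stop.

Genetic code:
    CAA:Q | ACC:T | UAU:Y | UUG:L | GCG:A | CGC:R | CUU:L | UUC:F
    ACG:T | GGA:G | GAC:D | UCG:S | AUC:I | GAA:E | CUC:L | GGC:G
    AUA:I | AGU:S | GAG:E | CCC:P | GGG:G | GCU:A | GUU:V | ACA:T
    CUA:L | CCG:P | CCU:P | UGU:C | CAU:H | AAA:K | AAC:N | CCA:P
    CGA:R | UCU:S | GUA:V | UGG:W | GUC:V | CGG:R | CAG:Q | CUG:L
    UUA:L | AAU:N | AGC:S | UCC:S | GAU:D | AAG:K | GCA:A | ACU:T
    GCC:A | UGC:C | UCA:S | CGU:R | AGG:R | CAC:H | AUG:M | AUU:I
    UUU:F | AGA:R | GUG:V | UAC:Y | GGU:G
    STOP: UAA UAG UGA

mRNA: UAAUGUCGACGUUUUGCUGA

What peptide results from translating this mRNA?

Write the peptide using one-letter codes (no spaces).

Answer: MSTFC

Derivation:
start AUG at pos 2
pos 2: AUG -> M; peptide=M
pos 5: UCG -> S; peptide=MS
pos 8: ACG -> T; peptide=MST
pos 11: UUU -> F; peptide=MSTF
pos 14: UGC -> C; peptide=MSTFC
pos 17: UGA -> STOP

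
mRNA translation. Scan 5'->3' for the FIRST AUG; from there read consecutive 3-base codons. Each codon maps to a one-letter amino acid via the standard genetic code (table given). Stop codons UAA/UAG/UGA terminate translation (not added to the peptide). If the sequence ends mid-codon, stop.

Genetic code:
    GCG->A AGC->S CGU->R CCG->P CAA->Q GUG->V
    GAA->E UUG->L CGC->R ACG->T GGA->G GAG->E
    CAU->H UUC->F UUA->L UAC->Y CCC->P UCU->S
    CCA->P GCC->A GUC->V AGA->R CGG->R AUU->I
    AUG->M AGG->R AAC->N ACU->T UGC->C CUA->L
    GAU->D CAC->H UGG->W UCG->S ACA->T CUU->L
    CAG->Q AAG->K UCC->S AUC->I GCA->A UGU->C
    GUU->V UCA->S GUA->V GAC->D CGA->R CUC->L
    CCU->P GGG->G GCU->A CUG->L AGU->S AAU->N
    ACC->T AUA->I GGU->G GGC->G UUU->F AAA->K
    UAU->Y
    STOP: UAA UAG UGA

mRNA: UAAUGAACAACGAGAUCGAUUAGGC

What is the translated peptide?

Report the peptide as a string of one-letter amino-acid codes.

Answer: MNNEID

Derivation:
start AUG at pos 2
pos 2: AUG -> M; peptide=M
pos 5: AAC -> N; peptide=MN
pos 8: AAC -> N; peptide=MNN
pos 11: GAG -> E; peptide=MNNE
pos 14: AUC -> I; peptide=MNNEI
pos 17: GAU -> D; peptide=MNNEID
pos 20: UAG -> STOP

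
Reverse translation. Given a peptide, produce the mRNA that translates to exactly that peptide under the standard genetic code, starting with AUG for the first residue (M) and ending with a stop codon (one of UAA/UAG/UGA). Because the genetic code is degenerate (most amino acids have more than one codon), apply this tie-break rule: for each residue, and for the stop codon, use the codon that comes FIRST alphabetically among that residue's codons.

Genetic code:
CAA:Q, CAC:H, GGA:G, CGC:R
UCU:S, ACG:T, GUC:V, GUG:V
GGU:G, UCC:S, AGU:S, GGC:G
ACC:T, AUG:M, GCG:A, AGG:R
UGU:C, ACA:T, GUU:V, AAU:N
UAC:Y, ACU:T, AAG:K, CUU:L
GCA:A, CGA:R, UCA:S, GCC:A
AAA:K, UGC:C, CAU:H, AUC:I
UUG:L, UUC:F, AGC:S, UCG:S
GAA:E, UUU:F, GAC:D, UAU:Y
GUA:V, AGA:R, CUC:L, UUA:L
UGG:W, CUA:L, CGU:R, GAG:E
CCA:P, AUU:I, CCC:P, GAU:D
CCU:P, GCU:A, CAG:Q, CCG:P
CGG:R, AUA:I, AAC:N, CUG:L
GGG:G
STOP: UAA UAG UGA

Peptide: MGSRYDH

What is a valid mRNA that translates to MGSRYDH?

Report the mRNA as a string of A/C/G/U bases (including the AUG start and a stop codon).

Answer: mRNA: AUGGGAAGCAGAUACGACCACUAA

Derivation:
residue 1: M -> AUG (start codon)
residue 2: G codons sorted = GGA,GGC,GGG,GGU -> pick first = GGA
residue 3: S codons sorted = AGC,AGU,UCA,UCC,UCG,UCU -> pick first = AGC
residue 4: R codons sorted = AGA,AGG,CGA,CGC,CGG,CGU -> pick first = AGA
residue 5: Y codons sorted = UAC,UAU -> pick first = UAC
residue 6: D codons sorted = GAC,GAU -> pick first = GAC
residue 7: H codons sorted = CAC,CAU -> pick first = CAC
terminator: stop codons sorted = UAA,UAG,UGA -> pick first = UAA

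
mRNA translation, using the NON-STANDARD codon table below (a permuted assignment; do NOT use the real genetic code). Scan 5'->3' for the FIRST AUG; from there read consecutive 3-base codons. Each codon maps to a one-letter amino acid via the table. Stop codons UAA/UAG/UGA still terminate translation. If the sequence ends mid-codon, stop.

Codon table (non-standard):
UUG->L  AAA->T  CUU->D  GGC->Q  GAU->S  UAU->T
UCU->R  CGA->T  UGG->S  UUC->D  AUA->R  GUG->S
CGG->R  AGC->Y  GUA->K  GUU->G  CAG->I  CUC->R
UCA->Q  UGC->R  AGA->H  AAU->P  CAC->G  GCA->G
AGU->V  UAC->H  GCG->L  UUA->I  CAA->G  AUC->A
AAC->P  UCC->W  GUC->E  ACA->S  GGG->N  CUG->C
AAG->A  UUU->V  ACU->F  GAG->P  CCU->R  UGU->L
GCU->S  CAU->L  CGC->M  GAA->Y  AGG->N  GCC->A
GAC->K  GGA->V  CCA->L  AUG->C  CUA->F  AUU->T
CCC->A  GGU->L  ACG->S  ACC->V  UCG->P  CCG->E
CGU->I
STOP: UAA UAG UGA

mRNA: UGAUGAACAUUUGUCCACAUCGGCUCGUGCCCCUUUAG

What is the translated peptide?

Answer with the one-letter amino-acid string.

Answer: CPTLLLRRSAD

Derivation:
start AUG at pos 2
pos 2: AUG -> C; peptide=C
pos 5: AAC -> P; peptide=CP
pos 8: AUU -> T; peptide=CPT
pos 11: UGU -> L; peptide=CPTL
pos 14: CCA -> L; peptide=CPTLL
pos 17: CAU -> L; peptide=CPTLLL
pos 20: CGG -> R; peptide=CPTLLLR
pos 23: CUC -> R; peptide=CPTLLLRR
pos 26: GUG -> S; peptide=CPTLLLRRS
pos 29: CCC -> A; peptide=CPTLLLRRSA
pos 32: CUU -> D; peptide=CPTLLLRRSAD
pos 35: UAG -> STOP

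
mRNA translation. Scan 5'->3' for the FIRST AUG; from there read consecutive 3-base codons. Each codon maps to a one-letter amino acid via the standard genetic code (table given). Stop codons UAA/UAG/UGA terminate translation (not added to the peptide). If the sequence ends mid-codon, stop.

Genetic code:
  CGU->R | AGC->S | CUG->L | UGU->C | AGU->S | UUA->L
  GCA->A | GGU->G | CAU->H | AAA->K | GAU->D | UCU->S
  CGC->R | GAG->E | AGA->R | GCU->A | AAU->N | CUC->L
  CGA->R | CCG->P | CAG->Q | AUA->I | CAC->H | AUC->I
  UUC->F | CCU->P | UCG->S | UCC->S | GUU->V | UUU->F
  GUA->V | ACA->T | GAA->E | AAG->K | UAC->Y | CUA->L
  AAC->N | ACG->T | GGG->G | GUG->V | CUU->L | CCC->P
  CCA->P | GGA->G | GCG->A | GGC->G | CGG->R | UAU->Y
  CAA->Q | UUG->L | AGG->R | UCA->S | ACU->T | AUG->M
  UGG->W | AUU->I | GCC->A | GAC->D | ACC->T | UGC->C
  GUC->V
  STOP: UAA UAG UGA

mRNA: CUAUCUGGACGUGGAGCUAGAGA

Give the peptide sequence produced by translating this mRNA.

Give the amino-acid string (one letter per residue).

Answer: (empty: no AUG start codon)

Derivation:
no AUG start codon found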